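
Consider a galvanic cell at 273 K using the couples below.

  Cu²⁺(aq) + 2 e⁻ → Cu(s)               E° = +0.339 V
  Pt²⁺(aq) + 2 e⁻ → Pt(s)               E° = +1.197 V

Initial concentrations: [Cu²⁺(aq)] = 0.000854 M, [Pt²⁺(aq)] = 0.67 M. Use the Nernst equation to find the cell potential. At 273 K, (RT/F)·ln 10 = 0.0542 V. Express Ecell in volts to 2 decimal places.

+0.94 V

Pt²⁺/Pt is reduced (cathode, E° = +1.197 V) and Cu²⁺/Cu is oxidized (anode).
The standard potential is +1.197 − (+0.339) = +0.858 V and the balanced reaction transfers n = 2 electrons.
The balanced reaction is Pt²⁺(aq) + Cu(s) → Pt(s) + Cu²⁺(aq), so Q = [Cu²⁺(aq)] / [Pt²⁺(aq)] = 0.00127 and log Q = −2.895.
Applying E = E° − (RT ln10/nF)·log Q gives +0.858 − (0.0542/2)(−2.895) = +0.94 V.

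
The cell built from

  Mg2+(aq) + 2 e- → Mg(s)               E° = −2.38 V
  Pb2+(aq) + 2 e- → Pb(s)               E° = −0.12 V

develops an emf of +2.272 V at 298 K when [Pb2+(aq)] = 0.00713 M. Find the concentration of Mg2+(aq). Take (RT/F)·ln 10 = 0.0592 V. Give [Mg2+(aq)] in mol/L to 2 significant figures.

The Pb²⁺/Pb couple has the larger reduction potential, so it is the cathode: E°cell = −0.12 − (−2.38) = +2.26 V and n = 2.
Since E = E° − (0.0592/n)·log Q, log Q = n(E° − E)/0.0592 = −0.405.
Balancing electrons gives Pb2+(aq) + Mg(s) → Pb(s) + Mg2+(aq); thus Q = [Mg2+(aq)] / [Pb2+(aq)].
Substituting the known concentrations and solving, log [Mg2+(aq)] = −2.552 and [Mg2+(aq)] = 0.0028 M.

0.0028 M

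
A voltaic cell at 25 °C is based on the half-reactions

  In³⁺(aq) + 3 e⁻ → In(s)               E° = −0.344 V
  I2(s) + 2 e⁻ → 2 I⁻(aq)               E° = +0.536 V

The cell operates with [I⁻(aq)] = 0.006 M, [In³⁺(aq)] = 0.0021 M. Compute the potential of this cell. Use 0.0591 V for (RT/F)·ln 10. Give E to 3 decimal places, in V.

+1.064 V

Since E°(I₂/I⁻) > E°(In³⁺/In), I₂/I⁻ serves as the cathode.
The standard potential is +0.536 − (−0.344) = +0.880 V and the balanced reaction transfers n = 6 electrons.
Balancing gives 3 I2(s) + 2 In(s) → 6 I⁻(aq) + 2 In³⁺(aq); hence Q = [I⁻(aq)]^6·[In³⁺(aq)]^2 = 2.06×10^−19 (log Q = −18.687).
Applying E = E° − (RT ln10/nF)·log Q gives +0.880 − (0.0591/6)(−18.687) = +1.064 V.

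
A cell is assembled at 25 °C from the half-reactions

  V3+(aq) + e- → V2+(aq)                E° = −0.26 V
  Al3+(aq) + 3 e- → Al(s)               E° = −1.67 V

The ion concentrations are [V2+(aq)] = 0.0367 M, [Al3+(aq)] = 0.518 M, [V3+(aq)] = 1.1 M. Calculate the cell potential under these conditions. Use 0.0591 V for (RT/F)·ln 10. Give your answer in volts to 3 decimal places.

Since E°(V³⁺/V²⁺) > E°(Al³⁺/Al), V³⁺/V²⁺ serves as the cathode.
E°cell = −0.26 − (−1.67) = +1.41 V, with n = 3 electrons transferred.
Balancing gives 3 V3+(aq) + Al(s) → 3 V2+(aq) + Al3+(aq); hence Q = ([V2+(aq)]^3·[Al3+(aq)]) / [V3+(aq)]^3 = 1.92×10^−5 (log Q = −4.716).
Applying E = E° − (RT ln10/nF)·log Q gives +1.41 − (0.0591/3)(−4.716) = +1.503 V.

+1.503 V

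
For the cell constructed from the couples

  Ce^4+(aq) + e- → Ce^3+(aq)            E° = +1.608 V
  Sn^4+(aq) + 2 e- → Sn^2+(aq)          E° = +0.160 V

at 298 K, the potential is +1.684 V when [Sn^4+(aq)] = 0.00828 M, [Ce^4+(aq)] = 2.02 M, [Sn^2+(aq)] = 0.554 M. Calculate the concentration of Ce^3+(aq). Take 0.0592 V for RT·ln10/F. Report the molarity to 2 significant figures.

0.0017 M

Ce⁴⁺/Ce³⁺ is the cathode (higher E°); E°cell = +1.608 − (+0.160) = +1.448 V with n = 2.
Since E = E° − (0.0592/n)·log Q, log Q = n(E° − E)/0.0592 = −7.973.
For 2 Ce^4+(aq) + Sn^2+(aq) → 2 Ce^3+(aq) + Sn^4+(aq), the reaction quotient is Q = ([Ce^3+(aq)]^2·[Sn^4+(aq)]) / ([Ce^4+(aq)]^2·[Sn^2+(aq)]).
Substituting the known concentrations and solving, log [Ce^3+(aq)] = −2.768 and [Ce^3+(aq)] = 0.0017 M.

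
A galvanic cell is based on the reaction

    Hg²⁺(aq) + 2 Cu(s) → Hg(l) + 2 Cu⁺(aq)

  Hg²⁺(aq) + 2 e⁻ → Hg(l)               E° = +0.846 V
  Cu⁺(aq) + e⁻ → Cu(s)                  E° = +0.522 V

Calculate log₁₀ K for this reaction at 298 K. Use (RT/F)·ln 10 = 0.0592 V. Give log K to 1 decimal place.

The Hg²⁺/Hg couple is reduced (cathode); E°cell = +0.846 − (+0.522) = +0.324 V with n = 2.
At equilibrium E = 0, so log K = nE°cell / 0.0592 = (2)(+0.324) / 0.0592 = 10.9.

log K = 10.9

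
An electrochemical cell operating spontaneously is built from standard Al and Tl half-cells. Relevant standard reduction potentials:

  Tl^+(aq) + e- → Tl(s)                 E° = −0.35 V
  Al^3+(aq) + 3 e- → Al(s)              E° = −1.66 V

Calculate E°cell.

+1.31 V

Of the two couples in this cell, the one with the more positive reduction potential is reduced at the cathode: here that is Tl⁺/Tl (−0.35 V); Al³⁺/Al (−1.66 V) is the anode.
E°cell = E°(cathode) − E°(anode) = −0.35 − (−1.66) = +1.31 V.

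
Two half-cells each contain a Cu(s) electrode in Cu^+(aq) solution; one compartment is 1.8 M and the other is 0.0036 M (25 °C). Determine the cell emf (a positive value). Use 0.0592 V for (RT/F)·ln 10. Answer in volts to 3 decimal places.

For a concentration cell E°cell = 0, since both electrodes use the same couple.
The compartment with the higher Cu^+(aq) concentration (1.8 M) acts as the cathode; ions are reduced there and produced at the dilute (0.0036 M) anode.
With n = 1, Ecell = −(0.0592/1)·log([dilute]/[conc]) = −(0.0592/1)·log(0.0036/1.8) = +0.160 V.

0.160 V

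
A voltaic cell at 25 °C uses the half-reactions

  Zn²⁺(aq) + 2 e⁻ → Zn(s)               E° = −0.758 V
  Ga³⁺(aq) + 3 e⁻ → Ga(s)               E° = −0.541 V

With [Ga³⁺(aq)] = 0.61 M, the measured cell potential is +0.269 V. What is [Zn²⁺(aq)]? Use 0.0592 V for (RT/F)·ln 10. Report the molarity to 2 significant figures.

With Ga³⁺/Ga at the cathode and Zn²⁺/Zn at the anode, E°cell = −0.541 − (−0.758) = +0.217 V (n = 6).
From the Nernst equation, log Q = n(E° − E)/0.0592 = 6·(+0.217 − (+0.269))/0.0592 = −5.270.
For 2 Ga³⁺(aq) + 3 Zn(s) → 2 Ga(s) + 3 Zn²⁺(aq), the reaction quotient is Q = [Zn²⁺(aq)]^3 / [Ga³⁺(aq)]^2.
Isolating [Zn²⁺(aq)] in Q = 10^{−5.270} yields log [Zn²⁺(aq)] = −1.900, i.e. 0.013 M.

0.013 M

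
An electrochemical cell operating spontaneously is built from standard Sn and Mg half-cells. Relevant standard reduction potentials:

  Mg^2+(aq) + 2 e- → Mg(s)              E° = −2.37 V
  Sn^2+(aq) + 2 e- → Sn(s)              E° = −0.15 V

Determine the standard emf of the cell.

Of the two couples in this cell, the one with the more positive reduction potential is reduced at the cathode: here that is Sn²⁺/Sn (−0.15 V); Mg²⁺/Mg (−2.37 V) is the anode.
E°cell = E°(cathode) − E°(anode) = −0.15 − (−2.37) = +2.22 V.

+2.22 V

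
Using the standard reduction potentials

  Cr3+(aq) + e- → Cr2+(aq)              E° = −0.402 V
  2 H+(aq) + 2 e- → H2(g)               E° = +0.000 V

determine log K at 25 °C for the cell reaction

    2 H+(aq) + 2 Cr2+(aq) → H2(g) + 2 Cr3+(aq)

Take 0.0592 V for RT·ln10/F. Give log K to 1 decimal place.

The 2H⁺/H₂ couple is reduced (cathode); E°cell = +0.000 − (−0.402) = +0.402 V with n = 2.
At equilibrium E = 0, so log K = nE°cell / 0.0592 = (2)(+0.402) / 0.0592 = 13.6.

log K = 13.6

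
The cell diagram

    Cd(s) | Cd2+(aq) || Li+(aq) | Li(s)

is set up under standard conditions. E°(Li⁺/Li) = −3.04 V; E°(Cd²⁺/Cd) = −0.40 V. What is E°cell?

−2.64 V

By convention the left-hand electrode in cell notation is the anode (oxidation) and the right-hand electrode is the cathode (reduction).
E°cell = E°(right) − E°(left) = −3.04 − (−0.40) = −2.64 V.
The negative sign shows that, as written, the cell would require an external voltage to drive the reaction.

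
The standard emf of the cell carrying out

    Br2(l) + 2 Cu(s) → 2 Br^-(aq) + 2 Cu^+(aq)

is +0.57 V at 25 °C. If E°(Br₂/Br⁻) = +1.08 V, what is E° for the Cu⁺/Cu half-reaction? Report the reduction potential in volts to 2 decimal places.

In the reaction as written the Br₂/Br⁻ couple is reduced (cathode) and Cu⁺/Cu is oxidized (anode), so E°cell = E°(Br₂/Br⁻) − E°(Cu⁺/Cu).
E°(Cu⁺/Cu) = E°(cathode) − E°cell = +1.08 − (+0.57) = +0.51 V.

+0.51 V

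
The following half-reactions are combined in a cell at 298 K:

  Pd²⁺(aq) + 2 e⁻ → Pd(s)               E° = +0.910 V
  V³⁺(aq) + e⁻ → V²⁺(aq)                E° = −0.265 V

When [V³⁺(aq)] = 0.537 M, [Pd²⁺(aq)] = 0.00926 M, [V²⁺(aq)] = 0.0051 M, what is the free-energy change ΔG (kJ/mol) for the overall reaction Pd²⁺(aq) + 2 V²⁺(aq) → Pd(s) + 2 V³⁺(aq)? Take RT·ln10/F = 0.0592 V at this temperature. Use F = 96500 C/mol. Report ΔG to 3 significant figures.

With Pd²⁺/Pd reduced at the cathode, E°cell = +0.910 − (−0.265) = +1.175 V and n = 2.
Q = [V³⁺(aq)]^2 / ([Pd²⁺(aq)]·[V²⁺(aq)]^2) = 1.2×10^6, so log Q = 6.078 and E = +1.175 − (0.0592/2)(6.078) = +0.9951 V.
Then ΔG = −nFE = −2 × 96500 × +0.9951 J/mol = −192 kJ/mol.

−192 kJ/mol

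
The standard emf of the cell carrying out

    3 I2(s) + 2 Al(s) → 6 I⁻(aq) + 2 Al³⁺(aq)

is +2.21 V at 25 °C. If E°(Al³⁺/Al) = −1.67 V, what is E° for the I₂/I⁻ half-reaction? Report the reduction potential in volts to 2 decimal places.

+0.54 V

In the reaction as written the I₂/I⁻ couple is reduced (cathode) and Al³⁺/Al is oxidized (anode), so E°cell = E°(I₂/I⁻) − E°(Al³⁺/Al).
E°(I₂/I⁻) = E°cell + E°(anode) = +2.21 + (−1.67) = +0.54 V.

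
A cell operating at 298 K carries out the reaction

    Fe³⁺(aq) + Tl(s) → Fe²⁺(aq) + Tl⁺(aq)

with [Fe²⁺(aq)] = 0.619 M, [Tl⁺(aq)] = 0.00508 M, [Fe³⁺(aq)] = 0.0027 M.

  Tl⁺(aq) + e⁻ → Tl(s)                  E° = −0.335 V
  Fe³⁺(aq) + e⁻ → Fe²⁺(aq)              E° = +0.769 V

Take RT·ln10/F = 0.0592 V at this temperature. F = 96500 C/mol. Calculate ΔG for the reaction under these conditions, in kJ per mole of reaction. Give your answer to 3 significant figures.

−106 kJ/mol

With Fe³⁺/Fe²⁺ reduced at the cathode, E°cell = +0.769 − (−0.335) = +1.104 V and n = 1.
Q = ([Fe²⁺(aq)]·[Tl⁺(aq)]) / [Fe³⁺(aq)] = 1.16, so log Q = 0.066 and E = +1.104 − (0.0592/1)(0.066) = +1.1001 V.
Then ΔG = −nFE = −1 × 96500 × +1.1001 J/mol = −106 kJ/mol.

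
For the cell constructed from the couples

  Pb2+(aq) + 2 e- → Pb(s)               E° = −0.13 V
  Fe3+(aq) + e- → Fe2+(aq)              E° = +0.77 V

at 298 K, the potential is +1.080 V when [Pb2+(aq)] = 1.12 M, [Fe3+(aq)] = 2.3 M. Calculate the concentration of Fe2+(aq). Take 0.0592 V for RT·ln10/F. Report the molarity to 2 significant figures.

0.0020 M

Fe³⁺/Fe²⁺ is the cathode (higher E°); E°cell = +0.77 − (−0.13) = +0.90 V with n = 2.
From the Nernst equation, log Q = n(E° − E)/0.0592 = 2·(+0.90 − (+1.080))/0.0592 = −6.081.
Balancing electrons gives 2 Fe3+(aq) + Pb(s) → 2 Fe2+(aq) + Pb2+(aq); thus Q = ([Fe2+(aq)]^2·[Pb2+(aq)]) / [Fe3+(aq)]^2.
Substituting the known concentrations and solving, log [Fe2+(aq)] = −2.703 and [Fe2+(aq)] = 0.0020 M.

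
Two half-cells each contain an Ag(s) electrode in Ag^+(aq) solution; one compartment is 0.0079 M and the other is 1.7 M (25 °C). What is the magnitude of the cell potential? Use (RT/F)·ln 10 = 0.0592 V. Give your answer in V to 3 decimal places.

For a concentration cell E°cell = 0, since both electrodes use the same couple.
The compartment with the higher Ag^+(aq) concentration (1.7 M) acts as the cathode; ions are reduced there and produced at the dilute (0.0079 M) anode.
With n = 1, Ecell = −(0.0592/1)·log([dilute]/[conc]) = −(0.0592/1)·log(0.0079/1.7) = +0.138 V.

0.138 V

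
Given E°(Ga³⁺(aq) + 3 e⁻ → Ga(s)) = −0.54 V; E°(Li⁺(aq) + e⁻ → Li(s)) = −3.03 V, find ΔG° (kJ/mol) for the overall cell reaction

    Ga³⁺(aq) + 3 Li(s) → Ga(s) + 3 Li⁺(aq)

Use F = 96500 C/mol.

−721 kJ/mol

In the reaction as written Ga³⁺(aq) is reduced, so the Ga³⁺/Ga couple is the cathode and Li⁺/Li is the anode.
E°cell = −0.54 − (−3.03) = +2.49 V; balancing electrons gives n = 3.
ΔG° = −nFE°cell = −(3)(96500)(+2.49) J/mol = −721 kJ/mol.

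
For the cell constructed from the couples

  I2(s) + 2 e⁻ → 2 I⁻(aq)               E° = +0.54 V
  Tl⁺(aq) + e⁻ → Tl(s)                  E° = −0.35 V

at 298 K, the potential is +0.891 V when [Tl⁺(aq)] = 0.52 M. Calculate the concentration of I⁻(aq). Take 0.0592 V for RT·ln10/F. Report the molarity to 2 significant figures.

With I₂/I⁻ at the cathode and Tl⁺/Tl at the anode, E°cell = +0.54 − (−0.35) = +0.89 V (n = 2).
Rearranging E = E° − (0.0592/n)·log Q gives log Q = 2(+0.89 − (+0.891))/0.0592 = −0.034.
The balanced reaction is I2(s) + 2 Tl(s) → 2 I⁻(aq) + 2 Tl⁺(aq), so Q = [I⁻(aq)]^2·[Tl⁺(aq)]^2.
Substituting the known concentrations and solving, log [I⁻(aq)] = 0.267 and [I⁻(aq)] = 1.8 M.

1.8 M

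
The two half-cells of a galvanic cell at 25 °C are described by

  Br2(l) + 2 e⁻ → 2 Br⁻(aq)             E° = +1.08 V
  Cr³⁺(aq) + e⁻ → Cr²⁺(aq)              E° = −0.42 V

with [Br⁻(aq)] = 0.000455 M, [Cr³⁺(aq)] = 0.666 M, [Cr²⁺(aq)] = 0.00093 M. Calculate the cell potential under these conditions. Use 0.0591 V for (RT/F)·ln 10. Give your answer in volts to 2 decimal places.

Br₂/Br⁻ is reduced (cathode, E° = +1.08 V) and Cr³⁺/Cr²⁺ is oxidized (anode).
E°cell = E°cat − E°an = +1.08 − (−0.42) = +1.50 V; n = 2.
For the overall reaction Br2(l) + 2 Cr²⁺(aq) → 2 Br⁻(aq) + 2 Cr³⁺(aq), Q = ([Br⁻(aq)]^2·[Cr³⁺(aq)]^2) / [Cr²⁺(aq)]^2 = 0.106, giving log Q = −0.974.
E = E° − (0.0591/n)·log Q = +1.50 − (0.0591/2)(−0.974) = +1.53 V.

+1.53 V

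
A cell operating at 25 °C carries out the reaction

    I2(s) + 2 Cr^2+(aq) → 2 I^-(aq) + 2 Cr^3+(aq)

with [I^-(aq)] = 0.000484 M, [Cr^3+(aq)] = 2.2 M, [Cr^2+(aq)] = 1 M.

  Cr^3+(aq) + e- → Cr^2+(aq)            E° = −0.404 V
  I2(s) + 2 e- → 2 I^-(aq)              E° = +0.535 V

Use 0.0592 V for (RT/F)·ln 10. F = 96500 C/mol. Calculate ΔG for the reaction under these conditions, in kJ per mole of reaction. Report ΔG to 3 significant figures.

The standard cell potential is +0.535 − (−0.404) = +0.939 V, with n = 2 electrons in the balanced equation.
The reaction quotient is ([I^-(aq)]^2·[Cr^3+(aq)]^2) / [Cr^2+(aq)]^2 = 1.13×10^−6; by Nernst, E = +0.939 − (0.0592/2)(−5.945) = +1.1150 V.
Finally ΔG = −nFE = −(2)(96500 C/mol)(+1.1150 V) = −215 kJ/mol.

−215 kJ/mol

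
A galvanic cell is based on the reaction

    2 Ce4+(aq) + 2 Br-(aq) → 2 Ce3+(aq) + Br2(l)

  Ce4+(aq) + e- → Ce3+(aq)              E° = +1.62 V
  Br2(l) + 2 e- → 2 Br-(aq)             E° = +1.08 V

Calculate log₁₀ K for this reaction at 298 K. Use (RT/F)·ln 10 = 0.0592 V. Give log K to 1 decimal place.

The Ce⁴⁺/Ce³⁺ couple is reduced (cathode); E°cell = +1.62 − (+1.08) = +0.54 V with n = 2.
At equilibrium E = 0, so log K = nE°cell / 0.0592 = (2)(+0.54) / 0.0592 = 18.2.

log K = 18.2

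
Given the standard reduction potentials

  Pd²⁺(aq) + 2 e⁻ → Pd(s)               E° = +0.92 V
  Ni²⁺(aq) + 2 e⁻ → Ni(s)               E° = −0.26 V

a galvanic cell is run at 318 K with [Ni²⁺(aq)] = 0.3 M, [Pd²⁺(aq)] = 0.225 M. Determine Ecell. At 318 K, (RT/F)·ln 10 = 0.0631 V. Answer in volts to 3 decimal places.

The Pd²⁺/Pd couple has the more positive E°, so it is the cathode; Ni²⁺/Ni is the anode.
The standard potential is +0.92 − (−0.26) = +1.18 V and the balanced reaction transfers n = 2 electrons.
The balanced reaction is Pd²⁺(aq) + Ni(s) → Pd(s) + Ni²⁺(aq), so Q = [Ni²⁺(aq)] / [Pd²⁺(aq)] = 1.33 and log Q = 0.125.
Applying E = E° − (RT ln10/nF)·log Q gives +1.18 − (0.0631/2)(0.125) = +1.176 V.

+1.176 V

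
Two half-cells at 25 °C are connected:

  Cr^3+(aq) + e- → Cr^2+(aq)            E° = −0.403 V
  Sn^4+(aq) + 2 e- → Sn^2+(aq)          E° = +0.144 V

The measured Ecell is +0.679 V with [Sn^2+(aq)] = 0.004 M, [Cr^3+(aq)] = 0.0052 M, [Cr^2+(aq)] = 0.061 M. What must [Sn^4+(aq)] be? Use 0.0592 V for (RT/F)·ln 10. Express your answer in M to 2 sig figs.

The Sn⁴⁺/Sn²⁺ couple has the larger reduction potential, so it is the cathode: E°cell = +0.144 − (−0.403) = +0.547 V and n = 2.
Since E = E° − (0.0592/n)·log Q, log Q = n(E° − E)/0.0592 = −4.459.
For Sn^4+(aq) + 2 Cr^2+(aq) → Sn^2+(aq) + 2 Cr^3+(aq), the reaction quotient is Q = ([Sn^2+(aq)]·[Cr^3+(aq)]^2) / ([Sn^4+(aq)]·[Cr^2+(aq)]^2).
Isolating [Sn^4+(aq)] in Q = 10^{−4.459} yields log [Sn^4+(aq)] = −0.078, i.e. 0.84 M.

0.84 M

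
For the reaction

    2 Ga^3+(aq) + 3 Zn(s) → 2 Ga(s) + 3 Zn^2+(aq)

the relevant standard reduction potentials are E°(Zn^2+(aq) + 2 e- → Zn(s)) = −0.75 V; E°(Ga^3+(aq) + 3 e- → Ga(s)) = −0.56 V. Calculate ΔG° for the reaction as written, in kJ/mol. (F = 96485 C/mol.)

−110 kJ/mol

In the reaction as written Ga^3+(aq) is reduced, so the Ga³⁺/Ga couple is the cathode and Zn²⁺/Zn is the anode.
E°cell = −0.56 − (−0.75) = +0.19 V; balancing electrons gives n = 6.
ΔG° = −nFE°cell = −(6)(96485)(+0.19) J/mol = −110 kJ/mol.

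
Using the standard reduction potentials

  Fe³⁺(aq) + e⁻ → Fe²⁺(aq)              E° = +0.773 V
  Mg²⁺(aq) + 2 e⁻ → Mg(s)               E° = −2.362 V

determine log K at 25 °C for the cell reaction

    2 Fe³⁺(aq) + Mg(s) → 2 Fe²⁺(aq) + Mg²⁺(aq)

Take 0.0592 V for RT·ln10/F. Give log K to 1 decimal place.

The Fe³⁺/Fe²⁺ couple is reduced (cathode); E°cell = +0.773 − (−2.362) = +3.135 V with n = 2.
At equilibrium E = 0, so log K = nE°cell / 0.0592 = (2)(+3.135) / 0.0592 = 105.9.

log K = 105.9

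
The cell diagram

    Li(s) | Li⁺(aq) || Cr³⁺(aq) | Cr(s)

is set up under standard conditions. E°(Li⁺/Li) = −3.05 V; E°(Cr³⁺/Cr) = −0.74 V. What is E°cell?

By convention the left-hand electrode in cell notation is the anode (oxidation) and the right-hand electrode is the cathode (reduction).
E°cell = E°(right) − E°(left) = −0.74 − (−3.05) = +2.31 V.

+2.31 V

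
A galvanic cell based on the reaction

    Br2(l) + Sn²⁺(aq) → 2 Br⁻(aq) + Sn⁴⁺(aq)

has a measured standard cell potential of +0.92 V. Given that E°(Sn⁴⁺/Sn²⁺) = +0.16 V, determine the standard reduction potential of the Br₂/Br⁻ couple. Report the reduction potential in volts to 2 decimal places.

In the reaction as written the Br₂/Br⁻ couple is reduced (cathode) and Sn⁴⁺/Sn²⁺ is oxidized (anode), so E°cell = E°(Br₂/Br⁻) − E°(Sn⁴⁺/Sn²⁺).
E°(Br₂/Br⁻) = E°cell + E°(anode) = +0.92 + (+0.16) = +1.08 V.

+1.08 V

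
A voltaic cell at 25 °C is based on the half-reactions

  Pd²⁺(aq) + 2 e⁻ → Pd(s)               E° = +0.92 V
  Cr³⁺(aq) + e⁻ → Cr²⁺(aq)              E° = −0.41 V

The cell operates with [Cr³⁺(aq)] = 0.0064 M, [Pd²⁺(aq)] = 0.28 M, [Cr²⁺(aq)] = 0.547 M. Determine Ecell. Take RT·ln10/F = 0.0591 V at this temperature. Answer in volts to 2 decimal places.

The Pd²⁺/Pd couple has the more positive E°, so it is the cathode; Cr³⁺/Cr²⁺ is the anode.
The standard potential is +0.92 − (−0.41) = +1.33 V and the balanced reaction transfers n = 2 electrons.
Balancing gives Pd²⁺(aq) + 2 Cr²⁺(aq) → Pd(s) + 2 Cr³⁺(aq); hence Q = [Cr³⁺(aq)]^2 / ([Pd²⁺(aq)]·[Cr²⁺(aq)]^2) = 0.000489 (log Q = −3.311).
Applying E = E° − (RT ln10/nF)·log Q gives +1.33 − (0.0591/2)(−3.311) = +1.43 V.

+1.43 V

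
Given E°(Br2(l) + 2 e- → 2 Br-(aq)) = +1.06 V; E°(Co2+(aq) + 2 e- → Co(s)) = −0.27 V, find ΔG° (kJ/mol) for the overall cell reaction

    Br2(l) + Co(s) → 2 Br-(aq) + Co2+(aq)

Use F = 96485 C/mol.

−257 kJ/mol

In the reaction as written Br2(l) is reduced, so the Br₂/Br⁻ couple is the cathode and Co²⁺/Co is the anode.
E°cell = +1.06 − (−0.27) = +1.33 V; balancing electrons gives n = 2.
ΔG° = −nFE°cell = −(2)(96485)(+1.33) J/mol = −257 kJ/mol.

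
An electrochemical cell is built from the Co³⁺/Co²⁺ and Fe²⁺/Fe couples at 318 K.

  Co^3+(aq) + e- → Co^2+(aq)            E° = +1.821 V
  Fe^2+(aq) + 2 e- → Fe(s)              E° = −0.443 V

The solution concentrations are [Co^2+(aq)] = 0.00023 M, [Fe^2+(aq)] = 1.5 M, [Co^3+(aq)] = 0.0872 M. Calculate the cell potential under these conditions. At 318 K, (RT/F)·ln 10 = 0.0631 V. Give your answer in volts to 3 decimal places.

+2.421 V

The Co³⁺/Co²⁺ couple has the more positive E°, so it is the cathode; Fe²⁺/Fe is the anode.
The standard potential is +1.821 − (−0.443) = +2.264 V and the balanced reaction transfers n = 2 electrons.
Balancing gives 2 Co^3+(aq) + Fe(s) → 2 Co^2+(aq) + Fe^2+(aq); hence Q = ([Co^2+(aq)]^2·[Fe^2+(aq)]) / [Co^3+(aq)]^2 = 1.04×10^−5 (log Q = −4.981).
By the Nernst equation, E = +2.264 − (0.0631/2)·(−4.981) = +2.421 V.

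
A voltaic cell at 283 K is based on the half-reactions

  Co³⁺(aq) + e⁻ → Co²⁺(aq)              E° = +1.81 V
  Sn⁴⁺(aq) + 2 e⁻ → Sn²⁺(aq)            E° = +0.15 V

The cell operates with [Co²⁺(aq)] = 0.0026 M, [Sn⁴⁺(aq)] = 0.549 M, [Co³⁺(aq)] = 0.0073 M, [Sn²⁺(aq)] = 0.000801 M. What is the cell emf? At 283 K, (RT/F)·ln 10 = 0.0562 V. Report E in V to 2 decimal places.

The Co³⁺/Co²⁺ couple has the more positive E°, so it is the cathode; Sn⁴⁺/Sn²⁺ is the anode.
The standard potential is +1.81 − (+0.15) = +1.66 V and the balanced reaction transfers n = 2 electrons.
The balanced reaction is 2 Co³⁺(aq) + Sn²⁺(aq) → 2 Co²⁺(aq) + Sn⁴⁺(aq), so Q = ([Co²⁺(aq)]^2·[Sn⁴⁺(aq)]) / ([Co³⁺(aq)]^2·[Sn²⁺(aq)]) = 86.9 and log Q = 1.939.
By the Nernst equation, E = +1.66 − (0.0562/2)·(1.939) = +1.61 V.

+1.61 V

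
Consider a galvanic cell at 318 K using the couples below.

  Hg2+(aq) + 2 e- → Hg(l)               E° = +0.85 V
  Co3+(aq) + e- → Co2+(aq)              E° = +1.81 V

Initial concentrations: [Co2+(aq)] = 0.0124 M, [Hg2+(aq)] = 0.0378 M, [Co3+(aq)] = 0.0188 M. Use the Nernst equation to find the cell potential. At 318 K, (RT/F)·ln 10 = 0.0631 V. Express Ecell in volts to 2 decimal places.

+1.02 V

The Co³⁺/Co²⁺ couple has the more positive E°, so it is the cathode; Hg²⁺/Hg is the anode.
The standard potential is +1.81 − (+0.85) = +0.96 V and the balanced reaction transfers n = 2 electrons.
The balanced reaction is 2 Co3+(aq) + Hg(l) → 2 Co2+(aq) + Hg2+(aq), so Q = ([Co2+(aq)]^2·[Hg2+(aq)]) / [Co3+(aq)]^2 = 0.0164 and log Q = −1.784.
E = E° − (0.0631/n)·log Q = +0.96 − (0.0631/2)(−1.784) = +1.02 V.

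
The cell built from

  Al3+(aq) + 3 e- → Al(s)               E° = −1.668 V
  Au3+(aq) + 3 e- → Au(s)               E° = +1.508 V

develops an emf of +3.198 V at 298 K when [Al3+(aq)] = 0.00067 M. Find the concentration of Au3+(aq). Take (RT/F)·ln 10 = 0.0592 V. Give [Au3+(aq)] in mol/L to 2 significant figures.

With Au³⁺/Au at the cathode and Al³⁺/Al at the anode, E°cell = +1.508 − (−1.668) = +3.176 V (n = 3).
From the Nernst equation, log Q = n(E° − E)/0.0592 = 3·(+3.176 − (+3.198))/0.0592 = −1.115.
Balancing electrons gives Au3+(aq) + Al(s) → Au(s) + Al3+(aq); thus Q = [Al3+(aq)] / [Au3+(aq)].
Substituting the known concentrations and solving, log [Au3+(aq)] = −2.059 and [Au3+(aq)] = 0.0087 M.

0.0087 M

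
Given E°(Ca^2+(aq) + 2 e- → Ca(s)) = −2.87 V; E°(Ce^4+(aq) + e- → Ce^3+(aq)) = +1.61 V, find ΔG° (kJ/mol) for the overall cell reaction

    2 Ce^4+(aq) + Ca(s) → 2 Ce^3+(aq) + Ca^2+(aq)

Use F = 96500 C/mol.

−865 kJ/mol

In the reaction as written Ce^4+(aq) is reduced, so the Ce⁴⁺/Ce³⁺ couple is the cathode and Ca²⁺/Ca is the anode.
E°cell = +1.61 − (−2.87) = +4.48 V; balancing electrons gives n = 2.
ΔG° = −nFE°cell = −(2)(96500)(+4.48) J/mol = −865 kJ/mol.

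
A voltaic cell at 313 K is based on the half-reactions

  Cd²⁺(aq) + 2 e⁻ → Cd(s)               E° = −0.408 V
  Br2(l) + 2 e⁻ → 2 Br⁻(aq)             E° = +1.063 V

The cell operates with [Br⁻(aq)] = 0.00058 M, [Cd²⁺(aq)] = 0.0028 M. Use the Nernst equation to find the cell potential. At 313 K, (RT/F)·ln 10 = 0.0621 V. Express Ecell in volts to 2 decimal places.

+1.75 V

Br₂/Br⁻ is reduced (cathode, E° = +1.063 V) and Cd²⁺/Cd is oxidized (anode).
E°cell = E°cat − E°an = +1.063 − (−0.408) = +1.471 V; n = 2.
Balancing gives Br2(l) + Cd(s) → 2 Br⁻(aq) + Cd²⁺(aq); hence Q = [Br⁻(aq)]^2·[Cd²⁺(aq)] = 9.42×10^−10 (log Q = −9.026).
E = E° − (0.0621/n)·log Q = +1.471 − (0.0621/2)(−9.026) = +1.75 V.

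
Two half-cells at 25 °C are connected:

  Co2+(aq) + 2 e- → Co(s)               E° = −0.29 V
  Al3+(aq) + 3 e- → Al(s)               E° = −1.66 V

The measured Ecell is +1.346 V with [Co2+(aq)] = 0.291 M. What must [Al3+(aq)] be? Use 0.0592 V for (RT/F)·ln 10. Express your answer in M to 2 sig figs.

2.6 M

Co²⁺/Co is the cathode (higher E°); E°cell = −0.29 − (−1.66) = +1.37 V with n = 6.
From the Nernst equation, log Q = n(E° − E)/0.0592 = 6·(+1.37 − (+1.346))/0.0592 = 2.432.
The balanced reaction is 3 Co2+(aq) + 2 Al(s) → 3 Co(s) + 2 Al3+(aq), so Q = [Al3+(aq)]^2 / [Co2+(aq)]^3.
Isolating [Al3+(aq)] in Q = 10^{2.432} yields log [Al3+(aq)] = 0.412, i.e. 2.6 M.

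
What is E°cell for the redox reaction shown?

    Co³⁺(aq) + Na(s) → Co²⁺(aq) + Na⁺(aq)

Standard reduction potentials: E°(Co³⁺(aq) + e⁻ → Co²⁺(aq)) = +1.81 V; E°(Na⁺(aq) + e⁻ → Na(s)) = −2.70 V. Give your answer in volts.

+4.51 V

Co³⁺(aq) gains electrons, so the Co³⁺/Co²⁺ couple is the cathode; the Na⁺/Na couple is the anode.
E°cell = E°(cathode) − E°(anode) = +1.81 − (−2.70) = +4.51 V.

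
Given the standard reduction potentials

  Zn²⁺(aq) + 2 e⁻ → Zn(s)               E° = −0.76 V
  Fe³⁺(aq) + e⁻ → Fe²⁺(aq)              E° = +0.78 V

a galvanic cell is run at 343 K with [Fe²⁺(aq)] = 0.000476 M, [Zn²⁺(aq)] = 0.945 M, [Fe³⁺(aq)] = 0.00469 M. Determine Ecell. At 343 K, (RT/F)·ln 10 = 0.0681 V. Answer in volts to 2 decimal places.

Since E°(Fe³⁺/Fe²⁺) > E°(Zn²⁺/Zn), Fe³⁺/Fe²⁺ serves as the cathode.
The standard potential is +0.78 − (−0.76) = +1.54 V and the balanced reaction transfers n = 2 electrons.
For the overall reaction 2 Fe³⁺(aq) + Zn(s) → 2 Fe²⁺(aq) + Zn²⁺(aq), Q = ([Fe²⁺(aq)]^2·[Zn²⁺(aq)]) / [Fe³⁺(aq)]^2 = 0.00973, giving log Q = −2.012.
By the Nernst equation, E = +1.54 − (0.0681/2)·(−2.012) = +1.61 V.

+1.61 V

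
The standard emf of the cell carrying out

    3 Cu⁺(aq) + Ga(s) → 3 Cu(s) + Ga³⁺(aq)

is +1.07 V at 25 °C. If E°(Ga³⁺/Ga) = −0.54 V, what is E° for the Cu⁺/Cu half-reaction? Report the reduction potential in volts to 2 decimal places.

+0.53 V

In the reaction as written the Cu⁺/Cu couple is reduced (cathode) and Ga³⁺/Ga is oxidized (anode), so E°cell = E°(Cu⁺/Cu) − E°(Ga³⁺/Ga).
E°(Cu⁺/Cu) = E°cell + E°(anode) = +1.07 + (−0.54) = +0.53 V.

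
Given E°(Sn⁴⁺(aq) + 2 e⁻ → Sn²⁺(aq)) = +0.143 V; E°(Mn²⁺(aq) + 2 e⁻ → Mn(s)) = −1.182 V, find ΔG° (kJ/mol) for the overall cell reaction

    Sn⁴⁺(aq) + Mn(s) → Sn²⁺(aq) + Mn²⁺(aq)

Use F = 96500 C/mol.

−256 kJ/mol

In the reaction as written Sn⁴⁺(aq) is reduced, so the Sn⁴⁺/Sn²⁺ couple is the cathode and Mn²⁺/Mn is the anode.
E°cell = +0.143 − (−1.182) = +1.325 V; balancing electrons gives n = 2.
ΔG° = −nFE°cell = −(2)(96500)(+1.325) J/mol = −256 kJ/mol.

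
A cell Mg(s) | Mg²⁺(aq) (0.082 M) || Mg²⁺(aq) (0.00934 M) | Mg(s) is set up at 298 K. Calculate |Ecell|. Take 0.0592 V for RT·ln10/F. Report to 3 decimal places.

For a concentration cell E°cell = 0, since both electrodes use the same couple.
The compartment with the higher Mg²⁺(aq) concentration (0.082 M) acts as the cathode; ions are reduced there and produced at the dilute (0.00934 M) anode.
With n = 2, Ecell = −(0.0592/2)·log([dilute]/[conc]) = −(0.0592/2)·log(0.00934/0.082) = +0.028 V.

0.028 V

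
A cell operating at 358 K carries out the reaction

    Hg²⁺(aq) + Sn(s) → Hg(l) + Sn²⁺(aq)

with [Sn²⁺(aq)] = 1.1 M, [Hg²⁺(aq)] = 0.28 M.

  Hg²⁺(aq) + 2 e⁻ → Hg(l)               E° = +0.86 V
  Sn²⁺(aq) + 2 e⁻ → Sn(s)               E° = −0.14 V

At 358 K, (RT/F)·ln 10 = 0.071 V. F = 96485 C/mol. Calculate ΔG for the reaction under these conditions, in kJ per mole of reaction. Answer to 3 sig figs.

E°cell = +0.86 − (−0.14) = +1.00 V; the balanced reaction transfers n = 2 electrons.
Q = [Sn²⁺(aq)] / [Hg²⁺(aq)] = 3.93, so log Q = 0.594 and E = +1.00 − (0.071/2)(0.594) = +0.9789 V.
Then ΔG = −nFE = −2 × 96485 × +0.9789 J/mol = −189 kJ/mol.

−189 kJ/mol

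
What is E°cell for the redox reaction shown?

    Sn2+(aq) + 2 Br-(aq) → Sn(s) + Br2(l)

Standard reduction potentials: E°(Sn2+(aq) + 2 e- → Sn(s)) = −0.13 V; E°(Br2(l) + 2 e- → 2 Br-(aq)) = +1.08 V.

In the reaction as written, Sn2+(aq) is reduced (cathode) and Br2(l) is produced by oxidation at the anode.
E°cell = E°(cathode) − E°(anode) = −0.13 − (+1.08) = −1.21 V.
The negative E°cell means the reaction is non-spontaneous in the direction written.

−1.21 V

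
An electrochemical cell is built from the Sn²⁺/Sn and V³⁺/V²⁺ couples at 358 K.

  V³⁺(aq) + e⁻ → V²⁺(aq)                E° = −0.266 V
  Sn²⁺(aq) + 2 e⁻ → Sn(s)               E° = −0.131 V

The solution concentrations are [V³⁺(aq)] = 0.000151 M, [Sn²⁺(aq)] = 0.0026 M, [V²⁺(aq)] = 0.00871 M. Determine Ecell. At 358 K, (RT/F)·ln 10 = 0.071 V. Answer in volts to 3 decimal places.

The Sn²⁺/Sn couple has the more positive E°, so it is the cathode; V³⁺/V²⁺ is the anode.
E°cell = −0.131 − (−0.266) = +0.135 V, with n = 2 electrons transferred.
Balancing gives Sn²⁺(aq) + 2 V²⁺(aq) → Sn(s) + 2 V³⁺(aq); hence Q = [V³⁺(aq)]^2 / ([Sn²⁺(aq)]·[V²⁺(aq)]^2) = 0.116 (log Q = −0.937).
E = E° − (0.071/n)·log Q = +0.135 − (0.071/2)(−0.937) = +0.168 V.

+0.168 V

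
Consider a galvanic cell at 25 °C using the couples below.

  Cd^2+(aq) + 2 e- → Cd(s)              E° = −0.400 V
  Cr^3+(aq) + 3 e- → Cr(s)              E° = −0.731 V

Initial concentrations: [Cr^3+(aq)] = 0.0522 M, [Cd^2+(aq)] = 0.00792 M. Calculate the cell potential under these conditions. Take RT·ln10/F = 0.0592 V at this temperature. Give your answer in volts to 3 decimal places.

+0.294 V

Cd²⁺/Cd is reduced (cathode, E° = −0.400 V) and Cr³⁺/Cr is oxidized (anode).
E°cell = −0.400 − (−0.731) = +0.331 V, with n = 6 electrons transferred.
The balanced reaction is 3 Cd^2+(aq) + 2 Cr(s) → 3 Cd(s) + 2 Cr^3+(aq), so Q = [Cr^3+(aq)]^2 / [Cd^2+(aq)]^3 = 5.48×10^3 and log Q = 3.739.
By the Nernst equation, E = +0.331 − (0.0592/6)·(3.739) = +0.294 V.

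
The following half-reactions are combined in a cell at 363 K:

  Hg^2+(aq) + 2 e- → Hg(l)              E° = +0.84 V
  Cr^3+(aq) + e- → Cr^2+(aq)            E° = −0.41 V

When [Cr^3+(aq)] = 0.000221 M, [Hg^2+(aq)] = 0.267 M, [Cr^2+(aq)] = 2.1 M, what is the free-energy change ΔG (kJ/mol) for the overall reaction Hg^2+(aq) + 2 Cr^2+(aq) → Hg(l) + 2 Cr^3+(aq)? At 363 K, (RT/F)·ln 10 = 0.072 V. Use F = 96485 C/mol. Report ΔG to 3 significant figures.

The standard cell potential is +0.84 − (−0.41) = +1.25 V, with n = 2 electrons in the balanced equation.
Q = [Cr^3+(aq)]^2 / ([Hg^2+(aq)]·[Cr^2+(aq)]^2) = 4.15×10^−8, so log Q = −7.382 and E = +1.25 − (0.072/2)(−7.382) = +1.5158 V.
ΔG = −nFE = −(2)(96485)(+1.5158) J/mol = −293 kJ/mol.

−293 kJ/mol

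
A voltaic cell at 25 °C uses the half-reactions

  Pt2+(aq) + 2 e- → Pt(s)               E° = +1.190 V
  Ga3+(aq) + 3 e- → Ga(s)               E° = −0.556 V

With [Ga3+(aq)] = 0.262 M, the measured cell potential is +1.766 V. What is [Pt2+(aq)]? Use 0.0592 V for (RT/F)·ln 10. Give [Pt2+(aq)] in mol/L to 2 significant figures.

Pt²⁺/Pt is the cathode (higher E°); E°cell = +1.190 − (−0.556) = +1.746 V with n = 6.
Rearranging E = E° − (0.0592/n)·log Q gives log Q = 6(+1.746 − (+1.766))/0.0592 = −2.027.
For 3 Pt2+(aq) + 2 Ga(s) → 3 Pt(s) + 2 Ga3+(aq), the reaction quotient is Q = [Ga3+(aq)]^2 / [Pt2+(aq)]^3.
Isolating [Pt2+(aq)] in Q = 10^{−2.027} yields log [Pt2+(aq)] = 0.288, i.e. 1.9 M.

1.9 M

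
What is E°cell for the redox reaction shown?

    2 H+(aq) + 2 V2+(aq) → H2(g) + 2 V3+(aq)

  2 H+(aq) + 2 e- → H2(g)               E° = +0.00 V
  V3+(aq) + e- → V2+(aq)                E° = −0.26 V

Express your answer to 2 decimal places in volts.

H+(aq) gains electrons, so the 2H⁺/H₂ couple is the cathode; the V³⁺/V²⁺ couple is the anode.
E°cell = E°(cathode) − E°(anode) = +0.00 − (−0.26) = +0.26 V.

+0.26 V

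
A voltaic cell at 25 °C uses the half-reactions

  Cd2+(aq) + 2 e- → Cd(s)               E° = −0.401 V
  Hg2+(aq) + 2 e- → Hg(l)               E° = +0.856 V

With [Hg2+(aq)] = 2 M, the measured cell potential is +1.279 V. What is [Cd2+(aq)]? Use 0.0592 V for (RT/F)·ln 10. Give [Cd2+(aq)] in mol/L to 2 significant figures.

Hg²⁺/Hg is the cathode (higher E°); E°cell = +0.856 − (−0.401) = +1.257 V with n = 2.
From the Nernst equation, log Q = n(E° − E)/0.0592 = 2·(+1.257 − (+1.279))/0.0592 = −0.743.
Balancing electrons gives Hg2+(aq) + Cd(s) → Hg(l) + Cd2+(aq); thus Q = [Cd2+(aq)] / [Hg2+(aq)].
Substituting the known concentrations and solving, log [Cd2+(aq)] = −0.442 and [Cd2+(aq)] = 0.36 M.

0.36 M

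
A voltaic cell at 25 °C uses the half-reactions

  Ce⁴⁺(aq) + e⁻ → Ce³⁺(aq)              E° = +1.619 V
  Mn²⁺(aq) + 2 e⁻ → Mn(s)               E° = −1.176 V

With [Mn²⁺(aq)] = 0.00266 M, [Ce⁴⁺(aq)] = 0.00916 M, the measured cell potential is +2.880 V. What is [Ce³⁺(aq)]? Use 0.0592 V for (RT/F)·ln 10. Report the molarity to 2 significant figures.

With Ce⁴⁺/Ce³⁺ at the cathode and Mn²⁺/Mn at the anode, E°cell = +1.619 − (−1.176) = +2.795 V (n = 2).
Rearranging E = E° − (0.0592/n)·log Q gives log Q = 2(+2.795 − (+2.880))/0.0592 = −2.872.
Balancing electrons gives 2 Ce⁴⁺(aq) + Mn(s) → 2 Ce³⁺(aq) + Mn²⁺(aq); thus Q = ([Ce³⁺(aq)]^2·[Mn²⁺(aq)]) / [Ce⁴⁺(aq)]^2.
Substituting the known concentrations and solving, log [Ce³⁺(aq)] = −2.187 and [Ce³⁺(aq)] = 0.0065 M.

0.0065 M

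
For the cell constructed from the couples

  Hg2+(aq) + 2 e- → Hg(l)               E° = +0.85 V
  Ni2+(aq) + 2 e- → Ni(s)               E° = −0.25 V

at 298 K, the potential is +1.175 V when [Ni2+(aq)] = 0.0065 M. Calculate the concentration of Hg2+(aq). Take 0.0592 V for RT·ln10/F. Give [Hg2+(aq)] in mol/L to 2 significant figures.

2.2 M

With Hg²⁺/Hg at the cathode and Ni²⁺/Ni at the anode, E°cell = +0.85 − (−0.25) = +1.10 V (n = 2).
Since E = E° − (0.0592/n)·log Q, log Q = n(E° − E)/0.0592 = −2.534.
The balanced reaction is Hg2+(aq) + Ni(s) → Hg(l) + Ni2+(aq), so Q = [Ni2+(aq)] / [Hg2+(aq)].
Solving for the unknown gives log [Hg2+(aq)] = 0.347, so [Hg2+(aq)] ≈ 2.2 M.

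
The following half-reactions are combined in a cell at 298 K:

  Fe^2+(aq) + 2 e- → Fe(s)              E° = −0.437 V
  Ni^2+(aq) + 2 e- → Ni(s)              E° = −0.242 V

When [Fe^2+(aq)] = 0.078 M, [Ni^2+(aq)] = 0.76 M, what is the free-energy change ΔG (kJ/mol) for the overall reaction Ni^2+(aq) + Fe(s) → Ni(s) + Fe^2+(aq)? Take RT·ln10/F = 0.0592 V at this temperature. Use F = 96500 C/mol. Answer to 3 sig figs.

E°cell = −0.242 − (−0.437) = +0.195 V; the balanced reaction transfers n = 2 electrons.
The reaction quotient is [Fe^2+(aq)] / [Ni^2+(aq)] = 0.103; by Nernst, E = +0.195 − (0.0592/2)(−0.989) = +0.2243 V.
ΔG = −nFE = −(2)(96500)(+0.2243) J/mol = −43.3 kJ/mol.

−43.3 kJ/mol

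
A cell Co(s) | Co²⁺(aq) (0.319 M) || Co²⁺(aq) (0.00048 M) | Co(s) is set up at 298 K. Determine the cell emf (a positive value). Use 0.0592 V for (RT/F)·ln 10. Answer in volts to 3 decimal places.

For a concentration cell E°cell = 0, since both electrodes use the same couple.
The compartment with the higher Co²⁺(aq) concentration (0.319 M) acts as the cathode; ions are reduced there and produced at the dilute (0.00048 M) anode.
With n = 2, Ecell = −(0.0592/2)·log([dilute]/[conc]) = −(0.0592/2)·log(0.00048/0.319) = +0.084 V.

0.084 V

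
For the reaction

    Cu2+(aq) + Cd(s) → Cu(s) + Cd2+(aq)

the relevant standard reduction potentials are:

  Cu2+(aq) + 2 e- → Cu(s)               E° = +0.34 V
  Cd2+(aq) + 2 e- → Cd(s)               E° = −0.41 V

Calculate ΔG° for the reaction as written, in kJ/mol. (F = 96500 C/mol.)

In the reaction as written Cu2+(aq) is reduced, so the Cu²⁺/Cu couple is the cathode and Cd²⁺/Cd is the anode.
E°cell = +0.34 − (−0.41) = +0.75 V; balancing electrons gives n = 2.
ΔG° = −nFE°cell = −(2)(96500)(+0.75) J/mol = −145 kJ/mol.

−145 kJ/mol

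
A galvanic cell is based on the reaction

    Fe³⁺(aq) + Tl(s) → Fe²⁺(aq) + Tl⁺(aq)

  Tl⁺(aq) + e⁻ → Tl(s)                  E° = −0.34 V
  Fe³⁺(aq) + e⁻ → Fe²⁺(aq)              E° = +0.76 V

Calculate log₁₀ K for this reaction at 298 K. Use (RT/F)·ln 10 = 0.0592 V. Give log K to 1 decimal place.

The Fe³⁺/Fe²⁺ couple is reduced (cathode); E°cell = +0.76 − (−0.34) = +1.10 V with n = 1.
At equilibrium E = 0, so log K = nE°cell / 0.0592 = (1)(+1.10) / 0.0592 = 18.6.

log K = 18.6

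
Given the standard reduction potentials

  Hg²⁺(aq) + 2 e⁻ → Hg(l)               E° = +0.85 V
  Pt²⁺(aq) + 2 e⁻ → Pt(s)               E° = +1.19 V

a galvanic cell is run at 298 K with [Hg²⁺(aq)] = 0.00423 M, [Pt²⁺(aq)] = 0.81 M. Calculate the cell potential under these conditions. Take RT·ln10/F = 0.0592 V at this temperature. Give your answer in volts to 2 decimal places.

+0.41 V

The Pt²⁺/Pt couple has the more positive E°, so it is the cathode; Hg²⁺/Hg is the anode.
The standard potential is +1.19 − (+0.85) = +0.34 V and the balanced reaction transfers n = 2 electrons.
Balancing gives Pt²⁺(aq) + Hg(l) → Pt(s) + Hg²⁺(aq); hence Q = [Hg²⁺(aq)] / [Pt²⁺(aq)] = 0.00522 (log Q = −2.282).
Applying E = E° − (RT ln10/nF)·log Q gives +0.34 − (0.0592/2)(−2.282) = +0.41 V.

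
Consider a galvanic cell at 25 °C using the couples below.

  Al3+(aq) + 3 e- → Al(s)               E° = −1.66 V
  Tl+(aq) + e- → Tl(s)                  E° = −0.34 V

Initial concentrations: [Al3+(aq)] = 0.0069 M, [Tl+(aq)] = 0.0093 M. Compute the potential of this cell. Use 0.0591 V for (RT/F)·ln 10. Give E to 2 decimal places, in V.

Tl⁺/Tl is reduced (cathode, E° = −0.34 V) and Al³⁺/Al is oxidized (anode).
The standard potential is −0.34 − (−1.66) = +1.32 V and the balanced reaction transfers n = 3 electrons.
Balancing gives 3 Tl+(aq) + Al(s) → 3 Tl(s) + Al3+(aq); hence Q = [Al3+(aq)] / [Tl+(aq)]^3 = 8.58×10^3 (log Q = 3.933).
Applying E = E° − (RT ln10/nF)·log Q gives +1.32 − (0.0591/3)(3.933) = +1.24 V.

+1.24 V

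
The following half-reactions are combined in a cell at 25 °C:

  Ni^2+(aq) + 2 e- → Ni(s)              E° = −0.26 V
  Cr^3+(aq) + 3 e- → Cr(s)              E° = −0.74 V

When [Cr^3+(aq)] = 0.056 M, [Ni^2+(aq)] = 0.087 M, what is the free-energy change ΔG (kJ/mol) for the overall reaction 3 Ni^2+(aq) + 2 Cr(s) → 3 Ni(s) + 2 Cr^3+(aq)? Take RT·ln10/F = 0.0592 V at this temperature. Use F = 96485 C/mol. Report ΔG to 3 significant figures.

−274 kJ/mol

The standard cell potential is −0.26 − (−0.74) = +0.48 V, with n = 6 electrons in the balanced equation.
The reaction quotient is [Cr^3+(aq)]^2 / [Ni^2+(aq)]^3 = 4.76; by Nernst, E = +0.48 − (0.0592/6)(0.678) = +0.4733 V.
Then ΔG = −nFE = −6 × 96485 × +0.4733 J/mol = −274 kJ/mol.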